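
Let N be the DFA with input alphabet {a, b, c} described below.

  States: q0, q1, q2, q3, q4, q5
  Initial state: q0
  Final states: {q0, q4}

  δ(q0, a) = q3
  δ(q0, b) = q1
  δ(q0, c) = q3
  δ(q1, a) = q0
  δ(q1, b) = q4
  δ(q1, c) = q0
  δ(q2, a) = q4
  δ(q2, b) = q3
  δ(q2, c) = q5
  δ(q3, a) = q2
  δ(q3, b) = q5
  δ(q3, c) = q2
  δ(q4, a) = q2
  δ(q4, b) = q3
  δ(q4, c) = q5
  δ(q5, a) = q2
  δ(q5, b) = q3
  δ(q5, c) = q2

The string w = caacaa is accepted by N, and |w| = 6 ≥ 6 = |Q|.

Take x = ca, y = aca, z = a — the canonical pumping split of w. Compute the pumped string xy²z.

xy^2z = ca·aca·aca·a = caacaacaa.
Reading y = aca takes N from q2 back to q2, so after x·y·y the machine is still in q2, and z then leads to the accepting state q4. Hence caacaacaa ∈ L(N).

caacaacaa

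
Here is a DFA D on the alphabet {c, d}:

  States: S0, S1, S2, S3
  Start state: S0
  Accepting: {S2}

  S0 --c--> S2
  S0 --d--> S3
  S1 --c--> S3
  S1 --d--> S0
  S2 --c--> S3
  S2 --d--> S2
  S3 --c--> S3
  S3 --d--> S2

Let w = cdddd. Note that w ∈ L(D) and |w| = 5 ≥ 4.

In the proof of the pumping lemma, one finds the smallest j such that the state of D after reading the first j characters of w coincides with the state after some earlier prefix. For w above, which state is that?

S2

State sequence: S0 -c-> S2 -d-> S2 -d-> S2 -d-> S2 -d-> S2
First repeat at step 2: S2 was already visited.

The earliest repeat is at step j = 2: D is in S2, which it already visited at step i = 1.
Pumping length from the standard proof: p = 4 (the number of states). The repeated state found above gives |xy| = j ≤ 4 and |y| = j − i ≥ 1.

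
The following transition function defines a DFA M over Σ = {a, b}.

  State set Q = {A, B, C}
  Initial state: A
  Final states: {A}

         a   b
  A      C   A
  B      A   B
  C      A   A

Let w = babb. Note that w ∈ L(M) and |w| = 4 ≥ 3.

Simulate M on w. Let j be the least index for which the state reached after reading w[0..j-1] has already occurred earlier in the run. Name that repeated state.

A

State sequence: A -b-> A -a-> C -b-> A -b-> A
First repeat at step 1: A was already visited.

The earliest repeat is at step j = 1: M is in A, which it already visited at step i = 0.
With |Q| = 3, pigeonhole forces a state repeat no later than step 3; the substring read between the first and second visits to that state can be pumped.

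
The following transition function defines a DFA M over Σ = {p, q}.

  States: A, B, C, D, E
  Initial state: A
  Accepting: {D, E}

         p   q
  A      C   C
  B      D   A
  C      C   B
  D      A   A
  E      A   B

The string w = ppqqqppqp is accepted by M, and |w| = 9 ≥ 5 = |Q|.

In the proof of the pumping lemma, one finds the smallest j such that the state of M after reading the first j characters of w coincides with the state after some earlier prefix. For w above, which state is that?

C

State sequence: A -p-> C -p-> C -q-> B -q-> A -q-> C -p-> C -p-> C -q-> B -p-> D
First repeat at step 2: C was already visited.

The earliest repeat is at step j = 2: M is in C, which it already visited at step i = 1.
The DFA has 5 states, so the proof of the pumping lemma guarantees a repeated state among the first 5+1 visited; the segment between the two visits is the pumpable y.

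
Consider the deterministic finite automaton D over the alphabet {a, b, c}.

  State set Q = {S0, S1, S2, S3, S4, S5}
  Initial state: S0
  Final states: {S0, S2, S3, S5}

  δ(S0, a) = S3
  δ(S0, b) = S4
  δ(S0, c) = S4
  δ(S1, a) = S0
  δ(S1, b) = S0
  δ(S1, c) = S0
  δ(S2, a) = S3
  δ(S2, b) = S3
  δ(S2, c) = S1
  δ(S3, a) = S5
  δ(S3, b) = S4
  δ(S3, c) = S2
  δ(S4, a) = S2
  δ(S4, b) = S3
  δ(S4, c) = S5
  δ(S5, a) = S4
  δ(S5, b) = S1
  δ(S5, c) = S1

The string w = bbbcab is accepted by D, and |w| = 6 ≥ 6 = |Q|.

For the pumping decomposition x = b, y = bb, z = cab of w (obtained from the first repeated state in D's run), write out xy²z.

xy^2z = b·bb·bb·cab = bbbbbcab.
Reading y = bb takes D from S4 back to S4, so after x·y·y the machine is still in S4, and z then leads to the accepting state S3. Hence bbbbbcab ∈ L(D).

bbbbbcab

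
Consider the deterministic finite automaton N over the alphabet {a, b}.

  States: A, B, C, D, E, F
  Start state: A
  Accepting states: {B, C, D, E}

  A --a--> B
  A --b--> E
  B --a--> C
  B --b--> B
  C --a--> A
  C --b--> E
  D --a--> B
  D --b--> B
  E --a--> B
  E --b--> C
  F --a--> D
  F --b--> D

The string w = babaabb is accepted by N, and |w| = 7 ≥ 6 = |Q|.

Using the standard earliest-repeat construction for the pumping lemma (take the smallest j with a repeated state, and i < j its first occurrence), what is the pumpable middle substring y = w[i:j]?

b

State sequence: A -b-> E -a-> B -b-> B -a-> C -a-> A -b-> E -b-> C
First repeat at step 3: B was already visited.

So i = 2, j = 3, giving x = w[0:2] = ba, y = w[2:3] = b, z = w[3:7] = aabb.
Check: |xy| = 3 ≤ 6 and |y| = 1 ≥ 1. Reading y takes N from B back to B, so every xyⁱz is accepted.
Pumping length from the standard proof: p = 6 (the number of states). The repeated state found above gives |xy| = j ≤ 6 and |y| = j − i ≥ 1.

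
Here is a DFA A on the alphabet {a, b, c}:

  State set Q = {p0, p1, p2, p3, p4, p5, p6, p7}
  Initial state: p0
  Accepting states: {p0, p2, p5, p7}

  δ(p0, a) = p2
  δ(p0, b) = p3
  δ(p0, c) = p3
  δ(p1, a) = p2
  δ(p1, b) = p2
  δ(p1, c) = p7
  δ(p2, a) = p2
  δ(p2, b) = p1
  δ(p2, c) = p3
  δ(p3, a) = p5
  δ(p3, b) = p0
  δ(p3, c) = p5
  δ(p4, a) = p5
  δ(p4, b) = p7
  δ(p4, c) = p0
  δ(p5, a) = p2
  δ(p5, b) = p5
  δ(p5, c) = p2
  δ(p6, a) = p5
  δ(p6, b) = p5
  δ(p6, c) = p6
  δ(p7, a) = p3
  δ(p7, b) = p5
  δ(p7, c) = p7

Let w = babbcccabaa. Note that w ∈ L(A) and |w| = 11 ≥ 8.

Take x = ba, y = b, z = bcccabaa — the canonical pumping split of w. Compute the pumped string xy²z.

xy^2z = ba·b·b·bcccabaa = babbbcccabaa.
Reading y = b takes A from p5 back to p5, so after x·y·y the machine is still in p5, and z then leads to the accepting state p2. Hence babbbcccabaa ∈ L(A).

babbbcccabaa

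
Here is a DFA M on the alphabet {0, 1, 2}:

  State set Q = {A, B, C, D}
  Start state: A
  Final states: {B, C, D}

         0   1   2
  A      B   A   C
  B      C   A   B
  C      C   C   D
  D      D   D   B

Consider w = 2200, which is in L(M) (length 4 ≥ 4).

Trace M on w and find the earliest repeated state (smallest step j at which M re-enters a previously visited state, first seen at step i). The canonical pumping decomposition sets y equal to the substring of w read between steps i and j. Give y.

0

State sequence: A -2-> C -2-> D -0-> D -0-> D
First repeat at step 3: D was already visited.

So i = 2, j = 3, giving x = w[0:2] = 22, y = w[2:3] = 0, z = w[3:4] = 0.
Check: |xy| = 3 ≤ 4 and |y| = 1 ≥ 1. Reading y takes M from D back to D, so every xyⁱz is accepted.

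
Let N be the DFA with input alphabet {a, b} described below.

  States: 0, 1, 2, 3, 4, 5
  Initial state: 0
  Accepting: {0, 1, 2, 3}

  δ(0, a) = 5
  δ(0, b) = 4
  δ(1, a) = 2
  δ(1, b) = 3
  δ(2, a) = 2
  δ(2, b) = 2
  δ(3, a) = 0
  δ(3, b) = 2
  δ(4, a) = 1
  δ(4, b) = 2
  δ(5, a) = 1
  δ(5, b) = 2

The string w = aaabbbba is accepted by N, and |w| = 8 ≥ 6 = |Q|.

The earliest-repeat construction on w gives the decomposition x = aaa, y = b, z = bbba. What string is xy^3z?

xy^3z = aaa·b·b·b·bbba = aaabbbbbba.
Reading y = b takes N from 2 back to 2, so after x·y·y·y the machine is still in 2, and z then leads to the accepting state 2. Hence aaabbbbbba ∈ L(N).

aaabbbbbba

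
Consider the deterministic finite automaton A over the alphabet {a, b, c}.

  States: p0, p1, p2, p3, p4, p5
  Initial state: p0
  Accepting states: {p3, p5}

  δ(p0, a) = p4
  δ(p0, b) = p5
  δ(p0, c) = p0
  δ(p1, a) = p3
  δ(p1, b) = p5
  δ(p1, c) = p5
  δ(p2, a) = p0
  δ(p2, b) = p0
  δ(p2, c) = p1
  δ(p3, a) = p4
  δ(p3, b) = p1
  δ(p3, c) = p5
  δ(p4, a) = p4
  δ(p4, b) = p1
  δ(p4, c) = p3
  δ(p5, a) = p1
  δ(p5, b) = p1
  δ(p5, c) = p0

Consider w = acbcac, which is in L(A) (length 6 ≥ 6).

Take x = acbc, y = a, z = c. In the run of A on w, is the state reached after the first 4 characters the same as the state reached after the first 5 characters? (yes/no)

no

State sequence: p0 -a-> p4 -c-> p3 -b-> p1 -c-> p5 -a-> p1

After x (step 4): p5. After xy (step 5): p1.
They differ (p5 ≠ p1), so y is not a cycle from the state after x; this split is not the one the pumping-lemma construction produces, and pumping y need not keep the string in L(A).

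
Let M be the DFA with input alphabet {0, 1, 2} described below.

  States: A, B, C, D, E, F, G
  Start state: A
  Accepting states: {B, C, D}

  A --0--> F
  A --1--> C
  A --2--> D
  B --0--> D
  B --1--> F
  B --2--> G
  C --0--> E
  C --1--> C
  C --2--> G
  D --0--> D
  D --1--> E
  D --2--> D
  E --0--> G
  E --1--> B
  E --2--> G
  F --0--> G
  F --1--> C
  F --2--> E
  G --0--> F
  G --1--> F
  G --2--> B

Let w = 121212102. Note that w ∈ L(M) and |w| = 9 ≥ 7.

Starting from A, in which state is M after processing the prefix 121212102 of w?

B

State sequence: A -1-> C -2-> G -1-> F -2-> E -1-> B -2-> G -1-> F -0-> G -2-> B

After reading 9 characters, M is in state B.
(This kind of state-tracing is the core of the pumping-lemma construction: with 7 states, pigeonhole forces a repeat within the first 7 steps.)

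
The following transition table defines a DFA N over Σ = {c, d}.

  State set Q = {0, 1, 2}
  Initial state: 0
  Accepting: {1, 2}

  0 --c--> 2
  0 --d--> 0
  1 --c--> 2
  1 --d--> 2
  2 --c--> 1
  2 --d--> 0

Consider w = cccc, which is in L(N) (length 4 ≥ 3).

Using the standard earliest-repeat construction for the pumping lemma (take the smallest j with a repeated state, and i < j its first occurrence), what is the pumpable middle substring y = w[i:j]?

cc

Run of N on w = c c c c:
  step 0: 0  (start)
  step 1: 2  (read c: 0→2)
  step 2: 1  (read c: 2→1)
  step 3: 2  (read c: 1→2)   ← first repeat (2 seen earlier)
  step 4: 1  (read c: 2→1)

So i = 1, j = 3, giving x = w[0:1] = c, y = w[1:3] = cc, z = w[3:4] = c.
Check: |xy| = 3 ≤ 3 and |y| = 2 ≥ 1. Reading y takes N from 2 back to 2, so every xyⁱz is accepted.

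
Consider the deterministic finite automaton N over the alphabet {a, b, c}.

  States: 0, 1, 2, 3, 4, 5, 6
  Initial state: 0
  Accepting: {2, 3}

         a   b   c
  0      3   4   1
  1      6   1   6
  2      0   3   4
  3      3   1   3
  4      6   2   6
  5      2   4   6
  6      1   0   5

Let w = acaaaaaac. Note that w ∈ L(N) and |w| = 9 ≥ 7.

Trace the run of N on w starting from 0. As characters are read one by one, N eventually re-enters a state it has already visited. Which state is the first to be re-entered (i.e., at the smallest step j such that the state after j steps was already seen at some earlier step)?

3

Run of N on w = a c a a a a a a c:
  step 0: 0  (start)
  step 1: 3  (read a: 0→3)
  step 2: 3  (read c: 3→3)   ← first repeat (3 seen earlier)
  step 3: 3  (read a: 3→3)
  step 4: 3  (read a: 3→3)
  step 5: 3  (read a: 3→3)
  step 6: 3  (read a: 3→3)
  step 7: 3  (read a: 3→3)
  step 8: 3  (read a: 3→3)
  step 9: 3  (read c: 3→3)

The earliest repeat is at step j = 2: N is in 3, which it already visited at step i = 1.
The DFA has 7 states, so the proof of the pumping lemma guarantees a repeated state among the first 7+1 visited; the segment between the two visits is the pumpable y.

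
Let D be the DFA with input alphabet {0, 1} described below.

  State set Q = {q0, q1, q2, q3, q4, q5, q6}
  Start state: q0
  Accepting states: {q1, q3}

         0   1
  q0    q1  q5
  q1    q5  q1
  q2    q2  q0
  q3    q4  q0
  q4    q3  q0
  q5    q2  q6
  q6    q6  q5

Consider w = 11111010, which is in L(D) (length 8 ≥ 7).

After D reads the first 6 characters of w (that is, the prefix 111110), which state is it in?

q2

State sequence: q0 -1-> q5 -1-> q6 -1-> q5 -1-> q6 -1-> q5 -0-> q2

After reading 6 characters, D is in state q2.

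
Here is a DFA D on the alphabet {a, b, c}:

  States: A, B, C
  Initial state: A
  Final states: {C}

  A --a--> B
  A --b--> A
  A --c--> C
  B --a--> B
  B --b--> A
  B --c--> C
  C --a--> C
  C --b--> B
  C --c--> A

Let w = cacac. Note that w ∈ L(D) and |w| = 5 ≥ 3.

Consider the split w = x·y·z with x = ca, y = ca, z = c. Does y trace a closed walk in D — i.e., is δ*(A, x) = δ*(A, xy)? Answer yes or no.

no

State sequence: A -c-> C -a-> C -c-> A -a-> B

After x (step 2): C. After xy (step 4): B.
They differ (C ≠ B), so y is not a cycle from the state after x; this split is not the one the pumping-lemma construction produces, and pumping y need not keep the string in L(D).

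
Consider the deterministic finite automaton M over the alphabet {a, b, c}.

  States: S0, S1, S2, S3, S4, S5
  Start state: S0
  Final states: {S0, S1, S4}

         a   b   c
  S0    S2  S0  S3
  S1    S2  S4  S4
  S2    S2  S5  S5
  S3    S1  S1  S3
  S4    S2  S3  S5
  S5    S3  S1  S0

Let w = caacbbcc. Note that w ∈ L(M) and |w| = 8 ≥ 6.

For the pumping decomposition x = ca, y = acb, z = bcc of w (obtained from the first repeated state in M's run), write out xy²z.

xy^2z = ca·acb·acb·bcc = caacbacbbcc.
Reading y = acb takes M from S1 back to S1, so after x·y·y the machine is still in S1, and z then leads to the accepting state S0. Hence caacbacbbcc ∈ L(M).

caacbacbbcc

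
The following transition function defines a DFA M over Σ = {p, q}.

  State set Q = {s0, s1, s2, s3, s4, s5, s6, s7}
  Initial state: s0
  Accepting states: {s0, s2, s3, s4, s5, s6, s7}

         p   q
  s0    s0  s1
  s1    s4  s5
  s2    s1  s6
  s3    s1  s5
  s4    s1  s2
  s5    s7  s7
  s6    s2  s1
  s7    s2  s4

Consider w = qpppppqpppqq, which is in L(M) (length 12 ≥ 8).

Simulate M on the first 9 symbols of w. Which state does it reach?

s4

State sequence: s0 -q-> s1 -p-> s4 -p-> s1 -p-> s4 -p-> s1 -p-> s4 -q-> s2 -p-> s1 -p-> s4

After reading 9 characters, M is in state s4.
(This kind of state-tracing is the core of the pumping-lemma construction: with 8 states, pigeonhole forces a repeat within the first 8 steps.)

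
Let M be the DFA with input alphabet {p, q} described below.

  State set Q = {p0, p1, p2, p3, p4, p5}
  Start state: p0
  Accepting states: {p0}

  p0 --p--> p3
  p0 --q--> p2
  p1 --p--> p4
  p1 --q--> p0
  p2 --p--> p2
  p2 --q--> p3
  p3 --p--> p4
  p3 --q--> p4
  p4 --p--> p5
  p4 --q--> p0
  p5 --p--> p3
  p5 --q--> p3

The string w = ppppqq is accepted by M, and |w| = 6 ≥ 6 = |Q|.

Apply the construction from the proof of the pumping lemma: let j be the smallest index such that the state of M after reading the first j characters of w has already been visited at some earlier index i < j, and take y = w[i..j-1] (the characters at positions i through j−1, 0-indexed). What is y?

ppp

State sequence: p0 -p-> p3 -p-> p4 -p-> p5 -p-> p3 -q-> p4 -q-> p0
First repeat at step 4: p3 was already visited.

So i = 1, j = 4, giving x = w[0:1] = p, y = w[1:4] = ppp, z = w[4:6] = qq.
Check: |xy| = 4 ≤ 6 and |y| = 3 ≥ 1. Reading y takes M from p3 back to p3, so every xyⁱz is accepted.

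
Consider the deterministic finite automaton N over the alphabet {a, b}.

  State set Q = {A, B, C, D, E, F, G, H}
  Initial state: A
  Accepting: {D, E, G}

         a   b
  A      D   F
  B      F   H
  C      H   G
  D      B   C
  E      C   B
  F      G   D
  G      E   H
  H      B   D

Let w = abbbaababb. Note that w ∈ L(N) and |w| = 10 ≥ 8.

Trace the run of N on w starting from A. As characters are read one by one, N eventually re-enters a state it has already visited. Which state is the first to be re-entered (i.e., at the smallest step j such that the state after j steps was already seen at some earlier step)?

State sequence: A -a-> D -b-> C -b-> G -b-> H -a-> B -a-> F -b-> D -a-> B -b-> H -b-> D
First repeat at step 7: D was already visited.

The earliest repeat is at step j = 7: N is in D, which it already visited at step i = 1.
Pumping length from the standard proof: p = 8 (the number of states). The repeated state found above gives |xy| = j ≤ 8 and |y| = j − i ≥ 1.

D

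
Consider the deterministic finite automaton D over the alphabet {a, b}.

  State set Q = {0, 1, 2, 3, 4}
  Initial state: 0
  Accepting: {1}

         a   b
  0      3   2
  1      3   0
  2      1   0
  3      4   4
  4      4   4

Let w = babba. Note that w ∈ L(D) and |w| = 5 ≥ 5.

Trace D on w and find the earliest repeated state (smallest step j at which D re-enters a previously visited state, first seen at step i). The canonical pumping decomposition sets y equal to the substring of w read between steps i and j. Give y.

bab

Run of D on w = b a b b a:
  step 0: 0  (start)
  step 1: 2  (read b: 0→2)
  step 2: 1  (read a: 2→1)
  step 3: 0  (read b: 1→0)   ← first repeat (0 seen earlier)
  step 4: 2  (read b: 0→2)
  step 5: 1  (read a: 2→1)

So i = 0, j = 3, giving x = w[0:0] = ε, y = w[0:3] = bab, z = w[3:5] = ba.
Check: |xy| = 3 ≤ 5 and |y| = 3 ≥ 1. Reading y takes D from 0 back to 0, so every xyⁱz is accepted.
The DFA has 5 states, so the proof of the pumping lemma guarantees a repeated state among the first 5+1 visited; the segment between the two visits is the pumpable y.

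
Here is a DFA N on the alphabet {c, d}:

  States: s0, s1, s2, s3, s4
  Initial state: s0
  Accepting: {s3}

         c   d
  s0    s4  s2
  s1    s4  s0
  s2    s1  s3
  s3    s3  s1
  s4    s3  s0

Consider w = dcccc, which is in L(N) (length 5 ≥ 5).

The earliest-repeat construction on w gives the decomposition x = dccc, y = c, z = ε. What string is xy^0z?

dccc

xy⁰z = xz = dccc·ε = dccc.
Reading y = c takes N from s3 back to s3, so after x the machine is still in s3, and z then leads to the accepting state s3. Hence dccc ∈ L(N).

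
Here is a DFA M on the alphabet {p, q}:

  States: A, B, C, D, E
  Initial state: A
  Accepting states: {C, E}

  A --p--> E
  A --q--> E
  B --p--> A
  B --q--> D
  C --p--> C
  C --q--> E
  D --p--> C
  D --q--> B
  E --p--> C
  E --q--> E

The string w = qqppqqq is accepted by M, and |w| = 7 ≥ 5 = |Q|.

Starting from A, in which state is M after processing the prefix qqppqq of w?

State sequence: A -q-> E -q-> E -p-> C -p-> C -q-> E -q-> E

After reading 6 characters, M is in state E.
(This kind of state-tracing is the core of the pumping-lemma construction: with 5 states, pigeonhole forces a repeat within the first 5 steps.)

E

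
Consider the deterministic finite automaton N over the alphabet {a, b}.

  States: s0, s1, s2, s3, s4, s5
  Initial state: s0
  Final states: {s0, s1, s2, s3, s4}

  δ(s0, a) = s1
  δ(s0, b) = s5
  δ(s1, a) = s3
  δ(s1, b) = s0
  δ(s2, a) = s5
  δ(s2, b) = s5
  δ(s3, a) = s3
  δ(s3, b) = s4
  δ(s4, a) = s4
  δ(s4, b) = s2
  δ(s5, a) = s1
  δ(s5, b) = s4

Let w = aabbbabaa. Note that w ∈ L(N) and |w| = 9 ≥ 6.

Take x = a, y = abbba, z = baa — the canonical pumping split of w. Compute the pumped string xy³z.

xy^3z = a·abbba·abbba·abbba·baa = aabbbaabbbaabbbabaa.
Reading y = abbba takes N from s1 back to s1, so after x·y·y·y the machine is still in s1, and z then leads to the accepting state s3. Hence aabbbaabbbaabbbabaa ∈ L(N).

aabbbaabbbaabbbabaa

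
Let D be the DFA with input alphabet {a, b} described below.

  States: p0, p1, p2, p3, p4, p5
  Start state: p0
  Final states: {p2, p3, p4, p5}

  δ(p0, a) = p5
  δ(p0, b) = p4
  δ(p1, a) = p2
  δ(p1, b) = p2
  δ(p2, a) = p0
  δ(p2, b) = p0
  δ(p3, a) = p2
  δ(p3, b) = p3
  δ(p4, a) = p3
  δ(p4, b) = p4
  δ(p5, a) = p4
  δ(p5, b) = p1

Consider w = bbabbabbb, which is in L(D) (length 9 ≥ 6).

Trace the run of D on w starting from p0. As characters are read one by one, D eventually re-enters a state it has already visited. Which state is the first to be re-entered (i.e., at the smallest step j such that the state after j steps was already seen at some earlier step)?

Run of D on w = b b a b b a b b b:
  step 0: p0  (start)
  step 1: p4  (read b: p0→p4)
  step 2: p4  (read b: p4→p4)   ← first repeat (p4 seen earlier)
  step 3: p3  (read a: p4→p3)
  step 4: p3  (read b: p3→p3)
  step 5: p3  (read b: p3→p3)
  step 6: p2  (read a: p3→p2)
  step 7: p0  (read b: p2→p0)
  step 8: p4  (read b: p0→p4)
  step 9: p4  (read b: p4→p4)

The earliest repeat is at step j = 2: D is in p4, which it already visited at step i = 1.
Pumping length from the standard proof: p = 6 (the number of states). The repeated state found above gives |xy| = j ≤ 6 and |y| = j − i ≥ 1.

p4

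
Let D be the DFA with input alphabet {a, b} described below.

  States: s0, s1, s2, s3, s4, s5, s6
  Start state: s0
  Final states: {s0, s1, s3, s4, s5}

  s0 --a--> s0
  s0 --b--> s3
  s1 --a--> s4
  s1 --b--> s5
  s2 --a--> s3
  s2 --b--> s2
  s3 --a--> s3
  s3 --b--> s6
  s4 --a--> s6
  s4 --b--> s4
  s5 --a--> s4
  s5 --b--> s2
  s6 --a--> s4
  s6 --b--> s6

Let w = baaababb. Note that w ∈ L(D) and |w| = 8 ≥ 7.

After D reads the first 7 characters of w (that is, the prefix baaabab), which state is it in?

s4

Run of D on the first 7 characters of w = b a a a b a b:
  step 0: s0  (start)
  step 1: s3  (read b: s0→s3)
  step 2: s3  (read a: s3→s3)
  step 3: s3  (read a: s3→s3)
  step 4: s3  (read a: s3→s3)
  step 5: s6  (read b: s3→s6)
  step 6: s4  (read a: s6→s4)
  step 7: s4  (read b: s4→s4)

After reading 7 characters, D is in state s4.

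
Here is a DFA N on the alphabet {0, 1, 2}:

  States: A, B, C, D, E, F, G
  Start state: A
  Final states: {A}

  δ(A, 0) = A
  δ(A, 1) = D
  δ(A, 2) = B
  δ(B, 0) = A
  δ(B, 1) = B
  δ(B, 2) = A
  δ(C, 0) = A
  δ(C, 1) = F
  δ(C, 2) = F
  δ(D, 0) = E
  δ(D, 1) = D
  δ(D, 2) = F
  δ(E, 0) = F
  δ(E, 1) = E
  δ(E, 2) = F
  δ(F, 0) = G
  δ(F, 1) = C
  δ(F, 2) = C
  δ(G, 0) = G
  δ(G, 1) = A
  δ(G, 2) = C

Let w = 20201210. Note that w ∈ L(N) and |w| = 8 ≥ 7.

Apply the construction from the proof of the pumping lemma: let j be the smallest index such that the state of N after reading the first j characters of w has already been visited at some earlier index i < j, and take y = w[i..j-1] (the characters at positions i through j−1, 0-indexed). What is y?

State sequence: A -2-> B -0-> A -2-> B -0-> A -1-> D -2-> F -1-> C -0-> A
First repeat at step 2: A was already visited.

So i = 0, j = 2, giving x = w[0:0] = ε, y = w[0:2] = 20, z = w[2:8] = 201210.
Check: |xy| = 2 ≤ 7 and |y| = 2 ≥ 1. Reading y takes N from A back to A, so every xyⁱz is accepted.

20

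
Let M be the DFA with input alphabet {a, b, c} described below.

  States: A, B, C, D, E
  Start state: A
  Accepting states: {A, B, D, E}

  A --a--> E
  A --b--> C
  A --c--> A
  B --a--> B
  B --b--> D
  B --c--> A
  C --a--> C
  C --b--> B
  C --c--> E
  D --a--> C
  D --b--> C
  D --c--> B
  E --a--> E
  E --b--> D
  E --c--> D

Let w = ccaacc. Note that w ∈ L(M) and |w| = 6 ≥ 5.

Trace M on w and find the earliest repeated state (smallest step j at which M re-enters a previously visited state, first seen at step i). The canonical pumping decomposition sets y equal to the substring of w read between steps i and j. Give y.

Run of M on w = c c a a c c:
  step 0: A  (start)
  step 1: A  (read c: A→A)   ← first repeat (A seen earlier)
  step 2: A  (read c: A→A)
  step 3: E  (read a: A→E)
  step 4: E  (read a: E→E)
  step 5: D  (read c: E→D)
  step 6: B  (read c: D→B)

So i = 0, j = 1, giving x = w[0:0] = ε, y = w[0:1] = c, z = w[1:6] = caacc.
Check: |xy| = 1 ≤ 5 and |y| = 1 ≥ 1. Reading y takes M from A back to A, so every xyⁱz is accepted.

c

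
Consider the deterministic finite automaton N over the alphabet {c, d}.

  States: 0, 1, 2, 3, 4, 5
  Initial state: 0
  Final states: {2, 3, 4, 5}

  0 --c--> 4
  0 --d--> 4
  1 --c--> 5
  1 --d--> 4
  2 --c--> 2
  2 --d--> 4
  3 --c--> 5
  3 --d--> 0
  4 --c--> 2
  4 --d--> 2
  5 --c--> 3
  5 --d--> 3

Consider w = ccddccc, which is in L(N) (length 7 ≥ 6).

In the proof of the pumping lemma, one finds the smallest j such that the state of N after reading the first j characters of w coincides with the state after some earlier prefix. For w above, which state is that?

4

Run of N on w = c c d d c c c:
  step 0: 0  (start)
  step 1: 4  (read c: 0→4)
  step 2: 2  (read c: 4→2)
  step 3: 4  (read d: 2→4)   ← first repeat (4 seen earlier)
  step 4: 2  (read d: 4→2)
  step 5: 2  (read c: 2→2)
  step 6: 2  (read c: 2→2)
  step 7: 2  (read c: 2→2)

The earliest repeat is at step j = 3: N is in 4, which it already visited at step i = 1.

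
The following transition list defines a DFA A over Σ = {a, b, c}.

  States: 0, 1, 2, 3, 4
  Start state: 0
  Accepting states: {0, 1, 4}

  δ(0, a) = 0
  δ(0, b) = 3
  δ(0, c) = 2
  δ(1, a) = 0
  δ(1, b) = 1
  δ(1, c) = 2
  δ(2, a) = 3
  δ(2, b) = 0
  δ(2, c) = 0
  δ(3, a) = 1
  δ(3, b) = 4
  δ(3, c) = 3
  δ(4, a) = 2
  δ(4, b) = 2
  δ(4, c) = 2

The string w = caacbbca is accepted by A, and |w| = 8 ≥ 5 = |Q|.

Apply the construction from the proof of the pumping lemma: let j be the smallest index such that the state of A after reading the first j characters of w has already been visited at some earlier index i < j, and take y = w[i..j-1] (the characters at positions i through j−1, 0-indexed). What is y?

aac

State sequence: 0 -c-> 2 -a-> 3 -a-> 1 -c-> 2 -b-> 0 -b-> 3 -c-> 3 -a-> 1
First repeat at step 4: 2 was already visited.

So i = 1, j = 4, giving x = w[0:1] = c, y = w[1:4] = aac, z = w[4:8] = bbca.
Check: |xy| = 4 ≤ 5 and |y| = 3 ≥ 1. Reading y takes A from 2 back to 2, so every xyⁱz is accepted.
With |Q| = 5, pigeonhole forces a state repeat no later than step 5; the substring read between the first and second visits to that state can be pumped.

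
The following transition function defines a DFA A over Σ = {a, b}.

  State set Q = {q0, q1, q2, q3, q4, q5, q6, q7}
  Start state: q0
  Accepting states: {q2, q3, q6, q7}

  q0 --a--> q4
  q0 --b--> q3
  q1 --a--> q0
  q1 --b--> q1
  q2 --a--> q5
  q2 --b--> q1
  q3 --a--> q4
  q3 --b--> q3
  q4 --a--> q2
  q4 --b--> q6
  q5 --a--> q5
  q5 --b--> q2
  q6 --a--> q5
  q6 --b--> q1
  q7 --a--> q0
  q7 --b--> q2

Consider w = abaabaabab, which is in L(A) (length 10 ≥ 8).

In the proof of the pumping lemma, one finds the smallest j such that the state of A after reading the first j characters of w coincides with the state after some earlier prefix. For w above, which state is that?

q5

Run of A on w = a b a a b a a b a b:
  step 0: q0  (start)
  step 1: q4  (read a: q0→q4)
  step 2: q6  (read b: q4→q6)
  step 3: q5  (read a: q6→q5)
  step 4: q5  (read a: q5→q5)   ← first repeat (q5 seen earlier)
  step 5: q2  (read b: q5→q2)
  step 6: q5  (read a: q2→q5)
  step 7: q5  (read a: q5→q5)
  step 8: q2  (read b: q5→q2)
  step 9: q5  (read a: q2→q5)
  step 10: q2  (read b: q5→q2)

The earliest repeat is at step j = 4: A is in q5, which it already visited at step i = 3.
With |Q| = 8, pigeonhole forces a state repeat no later than step 8; the substring read between the first and second visits to that state can be pumped.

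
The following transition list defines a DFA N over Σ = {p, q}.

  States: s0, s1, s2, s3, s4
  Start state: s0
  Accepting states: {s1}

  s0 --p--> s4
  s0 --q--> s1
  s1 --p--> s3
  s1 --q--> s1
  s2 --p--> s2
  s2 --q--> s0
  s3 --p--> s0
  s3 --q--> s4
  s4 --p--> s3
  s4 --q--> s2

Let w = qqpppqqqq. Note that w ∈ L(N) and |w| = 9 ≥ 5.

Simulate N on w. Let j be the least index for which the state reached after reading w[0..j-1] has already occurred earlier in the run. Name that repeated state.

s1

State sequence: s0 -q-> s1 -q-> s1 -p-> s3 -p-> s0 -p-> s4 -q-> s2 -q-> s0 -q-> s1 -q-> s1
First repeat at step 2: s1 was already visited.

The earliest repeat is at step j = 2: N is in s1, which it already visited at step i = 1.
With |Q| = 5, pigeonhole forces a state repeat no later than step 5; the substring read between the first and second visits to that state can be pumped.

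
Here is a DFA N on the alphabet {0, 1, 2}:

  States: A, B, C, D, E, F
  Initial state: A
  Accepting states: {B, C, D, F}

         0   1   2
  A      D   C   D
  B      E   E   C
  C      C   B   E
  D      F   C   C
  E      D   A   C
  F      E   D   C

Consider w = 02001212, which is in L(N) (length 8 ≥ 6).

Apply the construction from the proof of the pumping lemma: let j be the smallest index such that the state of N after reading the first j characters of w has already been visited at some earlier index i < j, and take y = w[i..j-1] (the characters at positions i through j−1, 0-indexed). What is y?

0

Run of N on w = 0 2 0 0 1 2 1 2:
  step 0: A  (start)
  step 1: D  (read 0: A→D)
  step 2: C  (read 2: D→C)
  step 3: C  (read 0: C→C)   ← first repeat (C seen earlier)
  step 4: C  (read 0: C→C)
  step 5: B  (read 1: C→B)
  step 6: C  (read 2: B→C)
  step 7: B  (read 1: C→B)
  step 8: C  (read 2: B→C)

So i = 2, j = 3, giving x = w[0:2] = 02, y = w[2:3] = 0, z = w[3:8] = 01212.
Check: |xy| = 3 ≤ 6 and |y| = 1 ≥ 1. Reading y takes N from C back to C, so every xyⁱz is accepted.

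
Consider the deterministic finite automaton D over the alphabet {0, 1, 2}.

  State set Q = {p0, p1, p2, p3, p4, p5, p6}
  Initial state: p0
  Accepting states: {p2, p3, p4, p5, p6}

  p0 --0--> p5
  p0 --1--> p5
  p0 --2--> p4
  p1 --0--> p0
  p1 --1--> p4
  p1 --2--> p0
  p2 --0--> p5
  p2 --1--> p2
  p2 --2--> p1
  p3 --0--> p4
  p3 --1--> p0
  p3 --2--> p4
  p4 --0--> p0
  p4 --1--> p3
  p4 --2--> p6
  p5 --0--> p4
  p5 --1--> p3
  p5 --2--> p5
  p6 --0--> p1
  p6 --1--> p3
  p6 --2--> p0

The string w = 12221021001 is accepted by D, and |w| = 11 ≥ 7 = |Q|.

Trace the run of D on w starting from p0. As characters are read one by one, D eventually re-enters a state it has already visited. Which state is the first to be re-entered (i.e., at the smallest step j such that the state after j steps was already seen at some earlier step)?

Run of D on w = 1 2 2 2 1 0 2 1 0 0 1:
  step 0: p0  (start)
  step 1: p5  (read 1: p0→p5)
  step 2: p5  (read 2: p5→p5)   ← first repeat (p5 seen earlier)
  step 3: p5  (read 2: p5→p5)
  step 4: p5  (read 2: p5→p5)
  step 5: p3  (read 1: p5→p3)
  step 6: p4  (read 0: p3→p4)
  step 7: p6  (read 2: p4→p6)
  step 8: p3  (read 1: p6→p3)
  step 9: p4  (read 0: p3→p4)
  step 10: p0  (read 0: p4→p0)
  step 11: p5  (read 1: p0→p5)

The earliest repeat is at step j = 2: D is in p5, which it already visited at step i = 1.
Pumping length from the standard proof: p = 7 (the number of states). The repeated state found above gives |xy| = j ≤ 7 and |y| = j − i ≥ 1.

p5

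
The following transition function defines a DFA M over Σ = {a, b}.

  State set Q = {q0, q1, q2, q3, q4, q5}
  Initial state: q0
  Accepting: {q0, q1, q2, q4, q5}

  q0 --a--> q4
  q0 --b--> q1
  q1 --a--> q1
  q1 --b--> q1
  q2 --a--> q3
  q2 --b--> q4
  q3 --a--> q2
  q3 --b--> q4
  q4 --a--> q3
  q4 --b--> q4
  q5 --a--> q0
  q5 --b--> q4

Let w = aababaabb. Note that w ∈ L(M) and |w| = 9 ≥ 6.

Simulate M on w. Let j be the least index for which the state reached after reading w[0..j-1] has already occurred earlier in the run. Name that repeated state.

Run of M on w = a a b a b a a b b:
  step 0: q0  (start)
  step 1: q4  (read a: q0→q4)
  step 2: q3  (read a: q4→q3)
  step 3: q4  (read b: q3→q4)   ← first repeat (q4 seen earlier)
  step 4: q3  (read a: q4→q3)
  step 5: q4  (read b: q3→q4)
  step 6: q3  (read a: q4→q3)
  step 7: q2  (read a: q3→q2)
  step 8: q4  (read b: q2→q4)
  step 9: q4  (read b: q4→q4)

The earliest repeat is at step j = 3: M is in q4, which it already visited at step i = 1.

q4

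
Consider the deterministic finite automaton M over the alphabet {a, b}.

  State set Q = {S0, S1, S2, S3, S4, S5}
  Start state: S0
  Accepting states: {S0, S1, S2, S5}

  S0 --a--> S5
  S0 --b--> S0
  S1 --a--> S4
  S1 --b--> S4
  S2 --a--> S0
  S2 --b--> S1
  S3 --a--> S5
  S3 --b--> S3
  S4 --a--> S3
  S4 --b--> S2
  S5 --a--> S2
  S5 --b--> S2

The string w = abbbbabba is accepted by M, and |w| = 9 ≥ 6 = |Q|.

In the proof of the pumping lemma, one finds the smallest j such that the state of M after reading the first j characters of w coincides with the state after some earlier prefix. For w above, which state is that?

Run of M on w = a b b b b a b b a:
  step 0: S0  (start)
  step 1: S5  (read a: S0→S5)
  step 2: S2  (read b: S5→S2)
  step 3: S1  (read b: S2→S1)
  step 4: S4  (read b: S1→S4)
  step 5: S2  (read b: S4→S2)   ← first repeat (S2 seen earlier)
  step 6: S0  (read a: S2→S0)
  step 7: S0  (read b: S0→S0)
  step 8: S0  (read b: S0→S0)
  step 9: S5  (read a: S0→S5)

The earliest repeat is at step j = 5: M is in S2, which it already visited at step i = 2.

S2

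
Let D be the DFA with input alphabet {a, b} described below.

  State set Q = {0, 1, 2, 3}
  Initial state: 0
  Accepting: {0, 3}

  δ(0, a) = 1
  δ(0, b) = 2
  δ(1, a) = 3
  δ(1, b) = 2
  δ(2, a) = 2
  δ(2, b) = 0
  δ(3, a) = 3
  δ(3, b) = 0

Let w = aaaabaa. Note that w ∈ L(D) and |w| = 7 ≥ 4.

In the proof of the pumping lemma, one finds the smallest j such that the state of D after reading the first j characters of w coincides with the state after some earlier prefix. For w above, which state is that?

3

Run of D on w = a a a a b a a:
  step 0: 0  (start)
  step 1: 1  (read a: 0→1)
  step 2: 3  (read a: 1→3)
  step 3: 3  (read a: 3→3)   ← first repeat (3 seen earlier)
  step 4: 3  (read a: 3→3)
  step 5: 0  (read b: 3→0)
  step 6: 1  (read a: 0→1)
  step 7: 3  (read a: 1→3)

The earliest repeat is at step j = 3: D is in 3, which it already visited at step i = 2.
The DFA has 4 states, so the proof of the pumping lemma guarantees a repeated state among the first 4+1 visited; the segment between the two visits is the pumpable y.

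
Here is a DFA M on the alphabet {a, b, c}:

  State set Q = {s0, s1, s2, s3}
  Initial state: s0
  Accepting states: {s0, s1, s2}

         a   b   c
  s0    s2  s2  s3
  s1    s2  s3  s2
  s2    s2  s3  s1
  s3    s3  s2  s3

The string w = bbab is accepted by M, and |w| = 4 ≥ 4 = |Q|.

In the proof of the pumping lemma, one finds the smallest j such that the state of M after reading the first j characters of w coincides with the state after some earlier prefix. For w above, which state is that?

s3

State sequence: s0 -b-> s2 -b-> s3 -a-> s3 -b-> s2
First repeat at step 3: s3 was already visited.

The earliest repeat is at step j = 3: M is in s3, which it already visited at step i = 2.
Since M has 4 states, any run of length ≥ 4 visits 4+1 states, so by pigeonhole some state repeats within the first 4 steps — that repeat gives the pumpable loop.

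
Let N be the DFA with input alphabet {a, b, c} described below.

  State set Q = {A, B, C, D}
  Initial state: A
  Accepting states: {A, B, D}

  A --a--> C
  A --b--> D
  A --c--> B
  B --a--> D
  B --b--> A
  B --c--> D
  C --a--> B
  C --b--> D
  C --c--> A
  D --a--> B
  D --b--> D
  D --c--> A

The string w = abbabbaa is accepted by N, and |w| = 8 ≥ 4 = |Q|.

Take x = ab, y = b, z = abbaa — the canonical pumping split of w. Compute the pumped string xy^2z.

abbbabbaa

xy^2z = ab·b·b·abbaa = abbbabbaa.
Reading y = b takes N from D back to D, so after x·y·y the machine is still in D, and z then leads to the accepting state D. Hence abbbabbaa ∈ L(N).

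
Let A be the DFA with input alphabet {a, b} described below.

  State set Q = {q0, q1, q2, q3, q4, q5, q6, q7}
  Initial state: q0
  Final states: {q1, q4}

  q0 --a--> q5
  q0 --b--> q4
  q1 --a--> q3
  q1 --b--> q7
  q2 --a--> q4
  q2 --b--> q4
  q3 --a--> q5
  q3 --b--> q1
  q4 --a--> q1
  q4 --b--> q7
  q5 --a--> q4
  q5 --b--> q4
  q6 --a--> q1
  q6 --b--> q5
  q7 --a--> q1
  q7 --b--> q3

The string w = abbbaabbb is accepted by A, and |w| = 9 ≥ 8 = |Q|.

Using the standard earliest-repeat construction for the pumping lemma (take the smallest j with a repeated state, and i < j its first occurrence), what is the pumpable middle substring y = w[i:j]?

bbba

State sequence: q0 -a-> q5 -b-> q4 -b-> q7 -b-> q3 -a-> q5 -a-> q4 -b-> q7 -b-> q3 -b-> q1
First repeat at step 5: q5 was already visited.

So i = 1, j = 5, giving x = w[0:1] = a, y = w[1:5] = bbba, z = w[5:9] = abbb.
Check: |xy| = 5 ≤ 8 and |y| = 4 ≥ 1. Reading y takes A from q5 back to q5, so every xyⁱz is accepted.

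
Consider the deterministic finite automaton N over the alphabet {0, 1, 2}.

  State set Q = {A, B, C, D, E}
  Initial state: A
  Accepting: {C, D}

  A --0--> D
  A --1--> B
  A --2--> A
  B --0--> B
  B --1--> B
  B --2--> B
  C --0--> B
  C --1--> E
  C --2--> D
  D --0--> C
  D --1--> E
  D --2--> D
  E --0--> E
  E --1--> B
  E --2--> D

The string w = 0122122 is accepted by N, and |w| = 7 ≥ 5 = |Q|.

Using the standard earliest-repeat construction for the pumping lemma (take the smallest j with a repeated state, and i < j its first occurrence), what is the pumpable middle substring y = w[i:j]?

Run of N on w = 0 1 2 2 1 2 2:
  step 0: A  (start)
  step 1: D  (read 0: A→D)
  step 2: E  (read 1: D→E)
  step 3: D  (read 2: E→D)   ← first repeat (D seen earlier)
  step 4: D  (read 2: D→D)
  step 5: E  (read 1: D→E)
  step 6: D  (read 2: E→D)
  step 7: D  (read 2: D→D)

So i = 1, j = 3, giving x = w[0:1] = 0, y = w[1:3] = 12, z = w[3:7] = 2122.
Check: |xy| = 3 ≤ 5 and |y| = 2 ≥ 1. Reading y takes N from D back to D, so every xyⁱz is accepted.

12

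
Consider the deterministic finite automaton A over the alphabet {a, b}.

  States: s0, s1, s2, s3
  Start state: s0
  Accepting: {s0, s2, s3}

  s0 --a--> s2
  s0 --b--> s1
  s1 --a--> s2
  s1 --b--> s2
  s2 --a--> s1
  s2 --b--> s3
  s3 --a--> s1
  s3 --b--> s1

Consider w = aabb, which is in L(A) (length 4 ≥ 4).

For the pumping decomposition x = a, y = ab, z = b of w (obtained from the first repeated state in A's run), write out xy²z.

xy^2z = a·ab·ab·b = aababb.
Reading y = ab takes A from s2 back to s2, so after x·y·y the machine is still in s2, and z then leads to the accepting state s3. Hence aababb ∈ L(A).

aababb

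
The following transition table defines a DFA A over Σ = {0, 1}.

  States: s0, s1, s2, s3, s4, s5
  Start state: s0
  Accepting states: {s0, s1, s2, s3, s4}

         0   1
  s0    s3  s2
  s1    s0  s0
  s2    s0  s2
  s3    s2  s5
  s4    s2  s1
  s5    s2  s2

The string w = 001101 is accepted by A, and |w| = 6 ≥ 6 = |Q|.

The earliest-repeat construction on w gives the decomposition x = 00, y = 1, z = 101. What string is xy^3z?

00111101

xy^3z = 00·1·1·1·101 = 00111101.
Reading y = 1 takes A from s2 back to s2, so after x·y·y·y the machine is still in s2, and z then leads to the accepting state s2. Hence 00111101 ∈ L(A).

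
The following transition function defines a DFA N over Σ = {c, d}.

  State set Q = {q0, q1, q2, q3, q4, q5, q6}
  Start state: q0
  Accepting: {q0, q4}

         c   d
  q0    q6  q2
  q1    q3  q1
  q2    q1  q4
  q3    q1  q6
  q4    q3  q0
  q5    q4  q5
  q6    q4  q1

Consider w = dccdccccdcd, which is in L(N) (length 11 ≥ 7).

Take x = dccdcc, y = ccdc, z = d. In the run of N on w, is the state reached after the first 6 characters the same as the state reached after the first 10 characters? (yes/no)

State sequence: q0 -d-> q2 -c-> q1 -c-> q3 -d-> q6 -c-> q4 -c-> q3 -c-> q1 -c-> q3 -d-> q6 -c-> q4

After x (step 6): q3. After xy (step 10): q4.
They differ (q3 ≠ q4), so y is not a cycle from the state after x; this split is not the one the pumping-lemma construction produces, and pumping y need not keep the string in L(N).

no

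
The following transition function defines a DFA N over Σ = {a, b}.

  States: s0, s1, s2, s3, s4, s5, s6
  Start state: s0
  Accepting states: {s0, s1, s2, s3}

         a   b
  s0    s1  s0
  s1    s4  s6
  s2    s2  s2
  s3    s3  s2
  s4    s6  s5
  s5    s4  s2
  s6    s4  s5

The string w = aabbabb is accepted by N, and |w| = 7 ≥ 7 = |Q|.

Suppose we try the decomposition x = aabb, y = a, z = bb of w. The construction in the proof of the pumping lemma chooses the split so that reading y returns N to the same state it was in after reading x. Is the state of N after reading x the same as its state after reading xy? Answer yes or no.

State sequence: s0 -a-> s1 -a-> s4 -b-> s5 -b-> s2 -a-> s2

After x (step 4): s2. After xy (step 5): s2.
They match, so y = a drives N around a cycle from s2 back to itself; pumping y any number of times keeps N in s2 before reading z, and xyⁱz ∈ L(N) for every i ≥ 0.

yes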